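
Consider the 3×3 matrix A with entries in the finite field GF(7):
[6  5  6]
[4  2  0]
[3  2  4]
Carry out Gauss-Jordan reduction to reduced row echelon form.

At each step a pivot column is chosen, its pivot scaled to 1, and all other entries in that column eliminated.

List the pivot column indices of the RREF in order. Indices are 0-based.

pivot columns: 0, 1, 2

[1] R0 /= 6  ⇒  (1, 2, 1)
     R1 -= 4·R0  ⇒  (0, 1, 3)
     R2 -= 3·R0  ⇒  (0, 3, 1)
[2] R1 /= 1  ⇒  (0, 1, 3)
     R0 -= 2·R1  ⇒  (1, 0, 2)
     R2 -= 3·R1  ⇒  (0, 0, 6)
[3] R2 /= 6  ⇒  (0, 0, 1)
     R0 -= 2·R2  ⇒  (1, 0, 0)
     R1 -= 3·R2  ⇒  (0, 1, 0)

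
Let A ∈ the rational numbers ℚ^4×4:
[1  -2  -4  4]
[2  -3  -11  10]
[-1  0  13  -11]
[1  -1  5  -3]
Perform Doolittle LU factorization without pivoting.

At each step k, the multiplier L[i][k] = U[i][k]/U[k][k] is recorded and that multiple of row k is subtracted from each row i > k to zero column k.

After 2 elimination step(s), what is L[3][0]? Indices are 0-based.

L[3][0] = 1

k=0: U[0][0]=1
  eliminate (1,0): mult=2, new row 1: (0, 1, -3, 2); set L[1][0]=2
  eliminate (2,0): mult=-1, new row 2: (0, -2, 9, -7); set L[2][0]=-1
  eliminate (3,0): mult=1, new row 3: (0, 1, 9, -7); set L[3][0]=1
k=1: U[1][1]=1
  eliminate (2,1): mult=-2, new row 2: (0, 0, 3, -3); set L[2][1]=-2
  eliminate (3,1): mult=1, new row 3: (0, 0, 12, -9); set L[3][1]=1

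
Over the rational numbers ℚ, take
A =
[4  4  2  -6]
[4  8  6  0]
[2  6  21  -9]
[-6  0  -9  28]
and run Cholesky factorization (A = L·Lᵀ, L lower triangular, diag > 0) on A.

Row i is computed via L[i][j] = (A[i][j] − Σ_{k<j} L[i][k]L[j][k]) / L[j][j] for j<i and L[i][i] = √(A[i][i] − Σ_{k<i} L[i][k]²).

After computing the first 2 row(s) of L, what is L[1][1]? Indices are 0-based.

Step 1: L[0][0] = √(4) = 2.
  L[1][0] = (4) / L[0][0] = 2.
Step 2: L[1][1] = √(4) = 2.

L[1][1] = 2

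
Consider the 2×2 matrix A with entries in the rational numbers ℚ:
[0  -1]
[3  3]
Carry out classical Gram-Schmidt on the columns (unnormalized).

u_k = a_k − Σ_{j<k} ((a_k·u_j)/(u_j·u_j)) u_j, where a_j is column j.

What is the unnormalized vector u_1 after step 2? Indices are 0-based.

Step 1: u_0 = a_0 = (0, 3).
Step 2: u_1 = a_1 − (1)·u_0 = (-1, 0).

u_1 = (-1, 0)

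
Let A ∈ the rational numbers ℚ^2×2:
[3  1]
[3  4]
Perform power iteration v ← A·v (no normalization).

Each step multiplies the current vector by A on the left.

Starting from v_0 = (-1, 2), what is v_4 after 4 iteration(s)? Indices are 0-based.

v_0 = (-1, 2).
v_1 = A·v_0 = (-1, 5).
v_2 = A·v_1 = (2, 17).
v_3 = A·v_2 = (23, 74).
v_4 = A·v_3 = (143, 365).

v_4 = (143, 365)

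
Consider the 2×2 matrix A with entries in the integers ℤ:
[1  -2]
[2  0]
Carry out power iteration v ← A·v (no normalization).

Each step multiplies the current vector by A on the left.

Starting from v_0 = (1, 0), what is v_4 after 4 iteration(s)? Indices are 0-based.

v_4 = (5, -14)

v_0 = (1, 0).
v_1 = A·v_0 = (1, 2).
v_2 = A·v_1 = (-3, 2).
v_3 = A·v_2 = (-7, -6).
v_4 = A·v_3 = (5, -14).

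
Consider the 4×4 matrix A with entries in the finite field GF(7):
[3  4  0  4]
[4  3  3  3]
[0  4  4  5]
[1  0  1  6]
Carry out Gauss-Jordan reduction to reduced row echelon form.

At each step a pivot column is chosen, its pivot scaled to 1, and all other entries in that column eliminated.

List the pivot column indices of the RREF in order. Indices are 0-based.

pivot columns: 0, 1, 2, 3

pivot(0,0)=3: scale R0 → (1, 6, 0, 6)
  clear (1,0): R1 −= (4)R0 → (0, 0, 3, 0)
  clear (3,0): R3 −= (1)R0 → (0, 1, 1, 0)
pivot(1,1): swap R1↔R2
pivot(1,1)=4: scale R1 → (0, 1, 1, 3)
  clear (0,1): R0 −= (6)R1 → (1, 0, 1, 2)
  clear (3,1): R3 −= (1)R1 → (0, 0, 0, 4)
pivot(2,2)=3: scale R2 → (0, 0, 1, 0)
  clear (0,2): R0 −= (1)R2 → (1, 0, 0, 2)
  clear (1,2): R1 −= (1)R2 → (0, 1, 0, 3)
pivot(3,3)=4: scale R3 → (0, 0, 0, 1)
  clear (0,3): R0 −= (2)R3 → (1, 0, 0, 0)
  clear (1,3): R1 −= (3)R3 → (0, 1, 0, 0)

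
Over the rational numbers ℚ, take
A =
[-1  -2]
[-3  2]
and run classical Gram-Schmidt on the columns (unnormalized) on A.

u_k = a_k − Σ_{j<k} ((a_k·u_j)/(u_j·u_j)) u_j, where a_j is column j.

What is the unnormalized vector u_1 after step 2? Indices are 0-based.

Step 1: u_0 = a_0 = (-1, -3).
Step 2: u_1 = a_1 − (-2/5)·u_0 = (-12/5, 4/5).

u_1 = (-12/5, 4/5)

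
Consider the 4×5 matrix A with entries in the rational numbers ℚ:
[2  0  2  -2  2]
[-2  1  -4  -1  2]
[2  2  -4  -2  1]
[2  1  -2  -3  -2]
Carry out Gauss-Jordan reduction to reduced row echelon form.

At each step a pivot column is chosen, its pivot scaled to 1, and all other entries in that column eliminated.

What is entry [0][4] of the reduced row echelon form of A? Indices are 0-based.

M[0][4] = -3

[1] R0 /= 2  ⇒  (1, 0, 1, -1, 1)
     R1 -= -2·R0  ⇒  (0, 1, -2, -3, 4)
     R2 -= 2·R0  ⇒  (0, 2, -6, 0, -1)
     R3 -= 2·R0  ⇒  (0, 1, -4, -1, -4)
[2] R1 /= 1  ⇒  (0, 1, -2, -3, 4)
     R2 -= 2·R1  ⇒  (0, 0, -2, 6, -9)
     R3 -= 1·R1  ⇒  (0, 0, -2, 2, -8)
[3] R2 /= -2  ⇒  (0, 0, 1, -3, 9/2)
     R0 -= 1·R2  ⇒  (1, 0, 0, 2, -7/2)
     R1 -= -2·R2  ⇒  (0, 1, 0, -9, 13)
     R3 -= -2·R2  ⇒  (0, 0, 0, -4, 1)
[4] R3 /= -4  ⇒  (0, 0, 0, 1, -1/4)
     R0 -= 2·R3  ⇒  (1, 0, 0, 0, -3)
     R1 -= -9·R3  ⇒  (0, 1, 0, 0, 43/4)
     R2 -= -3·R3  ⇒  (0, 0, 1, 0, 15/4)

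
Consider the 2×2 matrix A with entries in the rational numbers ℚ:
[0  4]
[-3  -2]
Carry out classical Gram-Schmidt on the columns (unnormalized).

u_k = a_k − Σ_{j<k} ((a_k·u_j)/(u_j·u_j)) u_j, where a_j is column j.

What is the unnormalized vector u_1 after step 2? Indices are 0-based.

u_1 = (4, 0)

Step 1: u_0 = a_0 = (0, -3).
Step 2: u_1 = a_1 − (2/3)·u_0 = (4, 0).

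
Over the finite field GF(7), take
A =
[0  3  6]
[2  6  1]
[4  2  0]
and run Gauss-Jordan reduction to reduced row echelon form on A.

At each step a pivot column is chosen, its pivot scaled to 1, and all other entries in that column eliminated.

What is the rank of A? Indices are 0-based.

[1] R0 <-> R1
[1] R0 /= 2  ⇒  (1, 3, 4)
     R2 -= 4·R0  ⇒  (0, 4, 5)
[2] R1 /= 3  ⇒  (0, 1, 2)
     R0 -= 3·R1  ⇒  (1, 0, 5)
     R2 -= 4·R1  ⇒  (0, 0, 4)
[3] R2 /= 4  ⇒  (0, 0, 1)
     R0 -= 5·R2  ⇒  (1, 0, 0)
     R1 -= 2·R2  ⇒  (0, 1, 0)

rank = 3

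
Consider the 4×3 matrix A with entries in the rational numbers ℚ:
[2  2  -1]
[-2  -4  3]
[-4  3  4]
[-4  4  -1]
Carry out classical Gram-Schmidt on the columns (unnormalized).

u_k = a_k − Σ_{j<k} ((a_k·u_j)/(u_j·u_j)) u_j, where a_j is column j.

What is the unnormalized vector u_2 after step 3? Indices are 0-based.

u_2 = (196/193, 50/193, 484/193, -411/193)

Step 1: u_0 = a_0 = (2, -2, -4, -4).
Step 2: u_1 = a_1 − (-2/5)·u_0 = (14/5, -24/5, 7/5, 12/5).
Step 3: u_2 = a_2 − (-1/2)·u_0 − (-70/193)·u_1 = (196/193, 50/193, 484/193, -411/193).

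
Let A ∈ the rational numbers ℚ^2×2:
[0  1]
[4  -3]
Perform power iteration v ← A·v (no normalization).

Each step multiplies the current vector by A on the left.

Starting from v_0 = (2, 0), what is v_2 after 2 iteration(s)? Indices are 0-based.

v_2 = (8, -24)

v_0 = (2, 0).
v_1 = A·v_0 = (0, 8).
v_2 = A·v_1 = (8, -24).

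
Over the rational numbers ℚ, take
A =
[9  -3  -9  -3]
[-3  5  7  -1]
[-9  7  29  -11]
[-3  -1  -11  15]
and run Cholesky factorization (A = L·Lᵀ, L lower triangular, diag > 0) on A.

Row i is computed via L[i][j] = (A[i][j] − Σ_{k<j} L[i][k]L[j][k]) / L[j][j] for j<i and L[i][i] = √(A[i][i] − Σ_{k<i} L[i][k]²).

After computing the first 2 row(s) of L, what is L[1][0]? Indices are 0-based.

Step 1: L[0][0] = √(9) = 3.
  L[1][0] = (-3) / L[0][0] = -1.
Step 2: L[1][1] = √(4) = 2.

L[1][0] = -1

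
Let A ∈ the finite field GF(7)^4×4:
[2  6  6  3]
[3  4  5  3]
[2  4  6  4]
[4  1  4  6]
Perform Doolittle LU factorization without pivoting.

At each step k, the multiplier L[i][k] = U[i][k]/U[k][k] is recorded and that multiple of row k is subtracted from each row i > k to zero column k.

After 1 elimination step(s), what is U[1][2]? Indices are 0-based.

k=0: U[0][0]=2
  eliminate (1,0): mult=5, new row 1: (0, 2, 3, 2); set L[1][0]=5
  eliminate (2,0): mult=1, new row 2: (0, 5, 0, 1); set L[2][0]=1
  eliminate (3,0): mult=2, new row 3: (0, 3, 6, 0); set L[3][0]=2

U[1][2] = 3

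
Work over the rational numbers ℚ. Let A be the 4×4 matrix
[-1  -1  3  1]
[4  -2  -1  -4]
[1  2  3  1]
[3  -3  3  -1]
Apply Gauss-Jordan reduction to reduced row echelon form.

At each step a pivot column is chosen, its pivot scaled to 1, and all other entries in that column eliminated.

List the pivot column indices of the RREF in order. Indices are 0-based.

pivot columns: 0, 1, 2, 3

pivot(0,0)=-1: scale R0 → (1, 1, -3, -1)
  clear (1,0): R1 −= (4)R0 → (0, -6, 11, 0)
  clear (2,0): R2 −= (1)R0 → (0, 1, 6, 2)
  clear (3,0): R3 −= (3)R0 → (0, -6, 12, 2)
pivot(1,1)=-6: scale R1 → (0, 1, -11/6, 0)
  clear (0,1): R0 −= (1)R1 → (1, 0, -7/6, -1)
  clear (2,1): R2 −= (1)R1 → (0, 0, 47/6, 2)
  clear (3,1): R3 −= (-6)R1 → (0, 0, 1, 2)
pivot(2,2)=47/6: scale R2 → (0, 0, 1, 12/47)
  clear (0,2): R0 −= (-7/6)R2 → (1, 0, 0, -33/47)
  clear (1,2): R1 −= (-11/6)R2 → (0, 1, 0, 22/47)
  clear (3,2): R3 −= (1)R2 → (0, 0, 0, 82/47)
pivot(3,3)=82/47: scale R3 → (0, 0, 0, 1)
  clear (0,3): R0 −= (-33/47)R3 → (1, 0, 0, 0)
  clear (1,3): R1 −= (22/47)R3 → (0, 1, 0, 0)
  clear (2,3): R2 −= (12/47)R3 → (0, 0, 1, 0)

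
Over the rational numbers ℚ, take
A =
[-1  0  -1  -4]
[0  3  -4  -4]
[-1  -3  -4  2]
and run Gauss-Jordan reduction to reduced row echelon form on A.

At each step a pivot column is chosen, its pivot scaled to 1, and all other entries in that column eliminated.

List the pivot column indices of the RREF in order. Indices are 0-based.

pivot columns: 0, 1, 2

step 1: normalize row 0 (÷-1) = (1, 0, 1, 4)
  row 2: subtract -1×row0 = (0, -3, -3, 6)
step 2: normalize row 1 (÷3) = (0, 1, -4/3, -4/3)
  row 2: subtract -3×row1 = (0, 0, -7, 2)
step 3: normalize row 2 (÷-7) = (0, 0, 1, -2/7)
  row 0: subtract 1×row2 = (1, 0, 0, 30/7)
  row 1: subtract -4/3×row2 = (0, 1, 0, -12/7)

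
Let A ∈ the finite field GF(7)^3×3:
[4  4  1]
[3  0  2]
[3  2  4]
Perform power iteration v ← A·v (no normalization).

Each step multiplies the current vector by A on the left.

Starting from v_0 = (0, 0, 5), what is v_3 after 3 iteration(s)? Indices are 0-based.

v_0 = (0, 0, 5).
v_1 = A·v_0 = (5, 3, 6).
v_2 = A·v_1 = (3, 6, 3).
v_3 = A·v_2 = (4, 1, 5).

v_3 = (4, 1, 5)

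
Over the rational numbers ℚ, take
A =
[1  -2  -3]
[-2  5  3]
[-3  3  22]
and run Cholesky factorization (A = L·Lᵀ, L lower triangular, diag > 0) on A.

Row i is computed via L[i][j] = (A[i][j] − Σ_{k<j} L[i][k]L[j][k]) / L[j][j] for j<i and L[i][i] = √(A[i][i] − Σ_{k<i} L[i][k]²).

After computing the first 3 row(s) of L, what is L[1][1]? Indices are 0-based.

L[1][1] = 1

Step 1: L[0][0] = √(1) = 1.
  L[1][0] = (-2) / L[0][0] = -2.
Step 2: L[1][1] = √(1) = 1.
  L[2][0] = (-3) / L[0][0] = -3.
  L[2][1] = (-3) / L[1][1] = -3.
Step 3: L[2][2] = √(4) = 2.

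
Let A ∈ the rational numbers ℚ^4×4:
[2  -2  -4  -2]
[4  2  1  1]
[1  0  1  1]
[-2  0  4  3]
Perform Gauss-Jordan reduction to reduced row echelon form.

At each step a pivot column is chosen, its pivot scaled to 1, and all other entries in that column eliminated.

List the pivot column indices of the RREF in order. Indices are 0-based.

step 1: normalize row 0 (÷2) = (1, -1, -2, -1)
  row 1: subtract 4×row0 = (0, 6, 9, 5)
  row 2: subtract 1×row0 = (0, 1, 3, 2)
  row 3: subtract -2×row0 = (0, -2, 0, 1)
step 2: normalize row 1 (÷6) = (0, 1, 3/2, 5/6)
  row 0: subtract -1×row1 = (1, 0, -1/2, -1/6)
  row 2: subtract 1×row1 = (0, 0, 3/2, 7/6)
  row 3: subtract -2×row1 = (0, 0, 3, 8/3)
step 3: normalize row 2 (÷3/2) = (0, 0, 1, 7/9)
  row 0: subtract -1/2×row2 = (1, 0, 0, 2/9)
  row 1: subtract 3/2×row2 = (0, 1, 0, -1/3)
  row 3: subtract 3×row2 = (0, 0, 0, 1/3)
step 4: normalize row 3 (÷1/3) = (0, 0, 0, 1)
  row 0: subtract 2/9×row3 = (1, 0, 0, 0)
  row 1: subtract -1/3×row3 = (0, 1, 0, 0)
  row 2: subtract 7/9×row3 = (0, 0, 1, 0)

pivot columns: 0, 1, 2, 3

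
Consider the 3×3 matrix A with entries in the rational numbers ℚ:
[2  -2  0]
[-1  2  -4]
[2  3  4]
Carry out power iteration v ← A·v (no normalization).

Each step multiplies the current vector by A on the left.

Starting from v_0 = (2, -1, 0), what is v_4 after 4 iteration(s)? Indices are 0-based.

v_4 = (296, -228, -56)

v_0 = (2, -1, 0).
v_1 = A·v_0 = (6, -4, 1).
v_2 = A·v_1 = (20, -18, 4).
v_3 = A·v_2 = (76, -72, 2).
v_4 = A·v_3 = (296, -228, -56).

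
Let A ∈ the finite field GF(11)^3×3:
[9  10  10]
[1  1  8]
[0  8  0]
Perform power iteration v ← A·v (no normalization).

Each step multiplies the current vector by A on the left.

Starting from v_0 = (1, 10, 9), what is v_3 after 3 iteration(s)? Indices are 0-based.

v_0 = (1, 10, 9).
v_1 = A·v_0 = (1, 6, 3).
v_2 = A·v_1 = (0, 9, 4).
v_3 = A·v_2 = (9, 8, 6).

v_3 = (9, 8, 6)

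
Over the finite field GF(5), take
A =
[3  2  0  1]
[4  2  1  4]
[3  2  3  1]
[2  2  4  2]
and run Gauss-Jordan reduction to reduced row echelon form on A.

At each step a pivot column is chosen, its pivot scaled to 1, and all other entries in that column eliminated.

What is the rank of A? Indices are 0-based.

[1] R0 /= 3  ⇒  (1, 4, 0, 2)
     R1 -= 4·R0  ⇒  (0, 1, 1, 1)
     R2 -= 3·R0  ⇒  (0, 0, 3, 0)
     R3 -= 2·R0  ⇒  (0, 4, 4, 3)
[2] R1 /= 1  ⇒  (0, 1, 1, 1)
     R0 -= 4·R1  ⇒  (1, 0, 1, 3)
     R3 -= 4·R1  ⇒  (0, 0, 0, 4)
[3] R2 /= 3  ⇒  (0, 0, 1, 0)
     R0 -= 1·R2  ⇒  (1, 0, 0, 3)
     R1 -= 1·R2  ⇒  (0, 1, 0, 1)
[4] R3 /= 4  ⇒  (0, 0, 0, 1)
     R0 -= 3·R3  ⇒  (1, 0, 0, 0)
     R1 -= 1·R3  ⇒  (0, 1, 0, 0)

rank = 4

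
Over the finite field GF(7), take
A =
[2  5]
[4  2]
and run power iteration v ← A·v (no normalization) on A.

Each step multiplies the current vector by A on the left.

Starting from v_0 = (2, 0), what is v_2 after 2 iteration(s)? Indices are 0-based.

v_2 = (6, 4)

v_0 = (2, 0).
v_1 = A·v_0 = (4, 1).
v_2 = A·v_1 = (6, 4).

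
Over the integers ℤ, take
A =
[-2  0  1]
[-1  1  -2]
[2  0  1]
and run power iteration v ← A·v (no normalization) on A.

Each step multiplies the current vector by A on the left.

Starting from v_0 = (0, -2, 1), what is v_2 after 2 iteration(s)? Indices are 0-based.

v_2 = (-1, -7, 3)

v_0 = (0, -2, 1).
v_1 = A·v_0 = (1, -4, 1).
v_2 = A·v_1 = (-1, -7, 3).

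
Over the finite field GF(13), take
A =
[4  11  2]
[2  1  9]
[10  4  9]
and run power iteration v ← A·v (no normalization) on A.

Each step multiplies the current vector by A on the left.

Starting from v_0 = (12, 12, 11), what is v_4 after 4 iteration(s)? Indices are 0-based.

v_4 = (4, 8, 3)

v_0 = (12, 12, 11).
v_1 = A·v_0 = (7, 5, 7).
v_2 = A·v_1 = (6, 4, 10).
v_3 = A·v_2 = (10, 2, 10).
v_4 = A·v_3 = (4, 8, 3).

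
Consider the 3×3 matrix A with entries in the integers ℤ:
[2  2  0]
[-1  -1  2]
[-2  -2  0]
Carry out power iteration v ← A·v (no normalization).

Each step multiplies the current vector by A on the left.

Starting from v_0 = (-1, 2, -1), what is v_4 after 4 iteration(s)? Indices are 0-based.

v_4 = (-2, 21, 2)

v_0 = (-1, 2, -1).
v_1 = A·v_0 = (2, -3, -2).
v_2 = A·v_1 = (-2, -3, 2).
v_3 = A·v_2 = (-10, 9, 10).
v_4 = A·v_3 = (-2, 21, 2).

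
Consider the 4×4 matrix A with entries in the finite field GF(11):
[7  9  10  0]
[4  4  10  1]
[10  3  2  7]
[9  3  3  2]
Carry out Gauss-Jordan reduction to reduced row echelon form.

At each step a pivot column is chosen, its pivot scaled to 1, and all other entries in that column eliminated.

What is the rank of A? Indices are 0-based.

rank = 4

step 1: normalize row 0 (÷7) = (1, 6, 3, 0)
  row 1: subtract 4×row0 = (0, 2, 9, 1)
  row 2: subtract 10×row0 = (0, 9, 5, 7)
  row 3: subtract 9×row0 = (0, 4, 9, 2)
step 2: normalize row 1 (÷2) = (0, 1, 10, 6)
  row 0: subtract 6×row1 = (1, 0, 9, 8)
  row 2: subtract 9×row1 = (0, 0, 3, 8)
  row 3: subtract 4×row1 = (0, 0, 2, 0)
step 3: normalize row 2 (÷3) = (0, 0, 1, 10)
  row 0: subtract 9×row2 = (1, 0, 0, 6)
  row 1: subtract 10×row2 = (0, 1, 0, 5)
  row 3: subtract 2×row2 = (0, 0, 0, 2)
step 4: normalize row 3 (÷2) = (0, 0, 0, 1)
  row 0: subtract 6×row3 = (1, 0, 0, 0)
  row 1: subtract 5×row3 = (0, 1, 0, 0)
  row 2: subtract 10×row3 = (0, 0, 1, 0)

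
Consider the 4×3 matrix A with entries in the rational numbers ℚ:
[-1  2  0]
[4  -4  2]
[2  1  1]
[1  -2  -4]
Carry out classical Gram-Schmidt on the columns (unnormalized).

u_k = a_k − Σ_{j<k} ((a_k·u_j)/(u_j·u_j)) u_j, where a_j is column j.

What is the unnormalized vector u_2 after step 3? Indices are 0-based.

u_2 = (-46/113, 150/113, -120/113, -406/113)

Step 1: u_0 = a_0 = (-1, 4, 2, 1).
Step 2: u_1 = a_1 − (-9/11)·u_0 = (13/11, -8/11, 29/11, -13/11).
Step 3: u_2 = a_2 − (3/11)·u_0 − (65/113)·u_1 = (-46/113, 150/113, -120/113, -406/113).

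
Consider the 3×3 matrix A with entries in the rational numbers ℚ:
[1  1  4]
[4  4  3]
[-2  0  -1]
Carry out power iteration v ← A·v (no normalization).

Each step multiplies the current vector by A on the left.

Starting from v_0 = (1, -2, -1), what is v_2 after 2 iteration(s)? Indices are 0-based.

v_0 = (1, -2, -1).
v_1 = A·v_0 = (-5, -7, -1).
v_2 = A·v_1 = (-16, -51, 11).

v_2 = (-16, -51, 11)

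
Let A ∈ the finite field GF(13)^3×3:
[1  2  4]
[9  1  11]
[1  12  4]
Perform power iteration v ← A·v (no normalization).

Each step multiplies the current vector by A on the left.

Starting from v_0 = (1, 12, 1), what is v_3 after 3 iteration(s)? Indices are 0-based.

v_0 = (1, 12, 1).
v_1 = A·v_0 = (3, 6, 6).
v_2 = A·v_1 = (0, 8, 8).
v_3 = A·v_2 = (9, 5, 11).

v_3 = (9, 5, 11)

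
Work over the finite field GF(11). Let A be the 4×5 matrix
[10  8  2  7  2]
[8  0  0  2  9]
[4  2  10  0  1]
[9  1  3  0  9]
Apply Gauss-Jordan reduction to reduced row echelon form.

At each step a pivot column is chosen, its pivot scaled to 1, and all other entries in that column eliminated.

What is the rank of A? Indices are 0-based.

rank = 4

pivot(0,0)=10: scale R0 → (1, 3, 9, 4, 9)
  clear (1,0): R1 −= (8)R0 → (0, 9, 5, 3, 3)
  clear (2,0): R2 −= (4)R0 → (0, 1, 7, 6, 9)
  clear (3,0): R3 −= (9)R0 → (0, 7, 10, 8, 5)
pivot(1,1)=9: scale R1 → (0, 1, 3, 4, 4)
  clear (0,1): R0 −= (3)R1 → (1, 0, 0, 3, 8)
  clear (2,1): R2 −= (1)R1 → (0, 0, 4, 2, 5)
  clear (3,1): R3 −= (7)R1 → (0, 0, 0, 2, 10)
pivot(2,2)=4: scale R2 → (0, 0, 1, 6, 4)
  clear (1,2): R1 −= (3)R2 → (0, 1, 0, 8, 3)
pivot(3,3)=2: scale R3 → (0, 0, 0, 1, 5)
  clear (0,3): R0 −= (3)R3 → (1, 0, 0, 0, 4)
  clear (1,3): R1 −= (8)R3 → (0, 1, 0, 0, 7)
  clear (2,3): R2 −= (6)R3 → (0, 0, 1, 0, 7)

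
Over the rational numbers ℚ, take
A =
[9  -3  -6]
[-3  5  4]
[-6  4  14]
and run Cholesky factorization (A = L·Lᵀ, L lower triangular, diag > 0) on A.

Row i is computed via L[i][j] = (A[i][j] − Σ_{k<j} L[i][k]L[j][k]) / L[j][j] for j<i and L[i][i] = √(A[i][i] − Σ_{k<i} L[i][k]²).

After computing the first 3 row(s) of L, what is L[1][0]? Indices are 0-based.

Step 1: L[0][0] = √(9) = 3.
  L[1][0] = (-3) / L[0][0] = -1.
Step 2: L[1][1] = √(4) = 2.
  L[2][0] = (-6) / L[0][0] = -2.
  L[2][1] = (2) / L[1][1] = 1.
Step 3: L[2][2] = √(9) = 3.

L[1][0] = -1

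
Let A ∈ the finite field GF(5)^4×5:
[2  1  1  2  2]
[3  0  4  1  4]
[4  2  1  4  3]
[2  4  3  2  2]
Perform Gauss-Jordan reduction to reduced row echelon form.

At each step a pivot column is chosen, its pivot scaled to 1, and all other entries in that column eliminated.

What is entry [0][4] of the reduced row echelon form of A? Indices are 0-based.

pivot(0,0)=2: scale R0 → (1, 3, 3, 1, 1)
  clear (1,0): R1 −= (3)R0 → (0, 1, 0, 3, 1)
  clear (2,0): R2 −= (4)R0 → (0, 0, 4, 0, 4)
  clear (3,0): R3 −= (2)R0 → (0, 3, 2, 0, 0)
pivot(1,1)=1: scale R1 → (0, 1, 0, 3, 1)
  clear (0,1): R0 −= (3)R1 → (1, 0, 3, 2, 3)
  clear (3,1): R3 −= (3)R1 → (0, 0, 2, 1, 2)
pivot(2,2)=4: scale R2 → (0, 0, 1, 0, 1)
  clear (0,2): R0 −= (3)R2 → (1, 0, 0, 2, 0)
  clear (3,2): R3 −= (2)R2 → (0, 0, 0, 1, 0)
pivot(3,3)=1: scale R3 → (0, 0, 0, 1, 0)
  clear (0,3): R0 −= (2)R3 → (1, 0, 0, 0, 0)
  clear (1,3): R1 −= (3)R3 → (0, 1, 0, 0, 1)

M[0][4] = 0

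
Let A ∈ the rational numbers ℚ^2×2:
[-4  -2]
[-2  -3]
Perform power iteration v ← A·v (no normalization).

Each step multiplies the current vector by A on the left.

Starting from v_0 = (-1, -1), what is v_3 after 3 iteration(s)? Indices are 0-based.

v_3 = (190, 149)

v_0 = (-1, -1).
v_1 = A·v_0 = (6, 5).
v_2 = A·v_1 = (-34, -27).
v_3 = A·v_2 = (190, 149).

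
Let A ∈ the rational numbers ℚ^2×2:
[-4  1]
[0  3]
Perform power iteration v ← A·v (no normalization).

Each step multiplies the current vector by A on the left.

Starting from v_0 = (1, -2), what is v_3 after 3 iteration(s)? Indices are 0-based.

v_0 = (1, -2).
v_1 = A·v_0 = (-6, -6).
v_2 = A·v_1 = (18, -18).
v_3 = A·v_2 = (-90, -54).

v_3 = (-90, -54)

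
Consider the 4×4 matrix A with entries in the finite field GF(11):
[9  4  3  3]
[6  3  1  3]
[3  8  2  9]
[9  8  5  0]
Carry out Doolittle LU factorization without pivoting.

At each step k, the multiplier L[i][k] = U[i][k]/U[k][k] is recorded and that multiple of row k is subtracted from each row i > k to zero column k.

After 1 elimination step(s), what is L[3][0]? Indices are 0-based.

L[3][0] = 1

[col 0] pivot 9
  R1 -= 8*R0 → (0, 4, 10, 1)  (L[1][0] := 8)
  R2 -= 4*R0 → (0, 3, 1, 8)  (L[2][0] := 4)
  R3 -= 1*R0 → (0, 4, 2, 8)  (L[3][0] := 1)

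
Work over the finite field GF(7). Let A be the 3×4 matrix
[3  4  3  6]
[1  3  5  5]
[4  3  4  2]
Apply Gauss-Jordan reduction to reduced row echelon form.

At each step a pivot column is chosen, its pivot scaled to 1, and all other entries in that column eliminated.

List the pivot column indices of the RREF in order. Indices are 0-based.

step 1: normalize row 0 (÷3) = (1, 6, 1, 2)
  row 1: subtract 1×row0 = (0, 4, 4, 3)
  row 2: subtract 4×row0 = (0, 0, 0, 1)
step 2: normalize row 1 (÷4) = (0, 1, 1, 6)
  row 0: subtract 6×row1 = (1, 0, 2, 1)
skip col 2 (zero from row 2)
step 3: normalize row 2 (÷1) = (0, 0, 0, 1)
  row 0: subtract 1×row2 = (1, 0, 2, 0)
  row 1: subtract 6×row2 = (0, 1, 1, 0)

pivot columns: 0, 1, 3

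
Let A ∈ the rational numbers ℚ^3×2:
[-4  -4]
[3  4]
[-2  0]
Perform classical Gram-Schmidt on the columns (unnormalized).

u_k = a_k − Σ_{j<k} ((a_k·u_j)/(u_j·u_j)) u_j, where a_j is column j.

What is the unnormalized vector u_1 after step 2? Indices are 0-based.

u_1 = (-4/29, 32/29, 56/29)

Step 1: u_0 = a_0 = (-4, 3, -2).
Step 2: u_1 = a_1 − (28/29)·u_0 = (-4/29, 32/29, 56/29).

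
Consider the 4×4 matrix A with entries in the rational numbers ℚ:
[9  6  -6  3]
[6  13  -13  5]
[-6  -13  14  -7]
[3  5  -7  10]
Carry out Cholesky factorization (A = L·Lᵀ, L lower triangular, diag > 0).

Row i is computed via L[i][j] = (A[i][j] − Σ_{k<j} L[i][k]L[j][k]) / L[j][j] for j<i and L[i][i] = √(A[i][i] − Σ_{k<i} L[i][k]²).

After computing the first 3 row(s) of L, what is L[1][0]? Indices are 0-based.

L[1][0] = 2

Step 1: L[0][0] = √(9) = 3.
  L[1][0] = (6) / L[0][0] = 2.
Step 2: L[1][1] = √(9) = 3.
  L[2][0] = (-6) / L[0][0] = -2.
  L[2][1] = (-9) / L[1][1] = -3.
Step 3: L[2][2] = √(1) = 1.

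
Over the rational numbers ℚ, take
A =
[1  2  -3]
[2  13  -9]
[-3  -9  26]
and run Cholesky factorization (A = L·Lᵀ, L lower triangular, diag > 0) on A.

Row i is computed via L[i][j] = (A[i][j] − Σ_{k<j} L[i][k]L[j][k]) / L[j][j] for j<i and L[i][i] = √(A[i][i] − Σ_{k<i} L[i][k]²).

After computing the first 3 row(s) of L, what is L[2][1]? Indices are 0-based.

L[2][1] = -1

Step 1: L[0][0] = √(1) = 1.
  L[1][0] = (2) / L[0][0] = 2.
Step 2: L[1][1] = √(9) = 3.
  L[2][0] = (-3) / L[0][0] = -3.
  L[2][1] = (-3) / L[1][1] = -1.
Step 3: L[2][2] = √(16) = 4.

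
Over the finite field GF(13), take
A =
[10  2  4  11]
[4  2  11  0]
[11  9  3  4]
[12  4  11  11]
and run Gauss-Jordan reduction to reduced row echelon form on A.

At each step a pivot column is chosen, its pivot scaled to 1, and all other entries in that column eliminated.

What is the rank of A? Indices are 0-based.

[1] R0 /= 10  ⇒  (1, 8, 3, 5)
     R1 -= 4·R0  ⇒  (0, 9, 12, 6)
     R2 -= 11·R0  ⇒  (0, 12, 9, 1)
     R3 -= 12·R0  ⇒  (0, 12, 1, 3)
[2] R1 /= 9  ⇒  (0, 1, 10, 5)
     R0 -= 8·R1  ⇒  (1, 0, 1, 4)
     R2 -= 12·R1  ⇒  (0, 0, 6, 6)
     R3 -= 12·R1  ⇒  (0, 0, 11, 8)
[3] R2 /= 6  ⇒  (0, 0, 1, 1)
     R0 -= 1·R2  ⇒  (1, 0, 0, 3)
     R1 -= 10·R2  ⇒  (0, 1, 0, 8)
     R3 -= 11·R2  ⇒  (0, 0, 0, 10)
[4] R3 /= 10  ⇒  (0, 0, 0, 1)
     R0 -= 3·R3  ⇒  (1, 0, 0, 0)
     R1 -= 8·R3  ⇒  (0, 1, 0, 0)
     R2 -= 1·R3  ⇒  (0, 0, 1, 0)

rank = 4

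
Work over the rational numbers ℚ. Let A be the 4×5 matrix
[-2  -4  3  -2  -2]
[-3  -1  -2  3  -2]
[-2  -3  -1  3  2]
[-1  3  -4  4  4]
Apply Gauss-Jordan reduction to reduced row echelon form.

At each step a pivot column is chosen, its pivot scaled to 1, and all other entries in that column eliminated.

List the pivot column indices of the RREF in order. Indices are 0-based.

pivot columns: 0, 1, 2, 3

pivot(0,0)=-2: scale R0 → (1, 2, -3/2, 1, 1)
  clear (1,0): R1 −= (-3)R0 → (0, 5, -13/2, 6, 1)
  clear (2,0): R2 −= (-2)R0 → (0, 1, -4, 5, 4)
  clear (3,0): R3 −= (-1)R0 → (0, 5, -11/2, 5, 5)
pivot(1,1)=5: scale R1 → (0, 1, -13/10, 6/5, 1/5)
  clear (0,1): R0 −= (2)R1 → (1, 0, 11/10, -7/5, 3/5)
  clear (2,1): R2 −= (1)R1 → (0, 0, -27/10, 19/5, 19/5)
  clear (3,1): R3 −= (5)R1 → (0, 0, 1, -1, 4)
pivot(2,2)=-27/10: scale R2 → (0, 0, 1, -38/27, -38/27)
  clear (0,2): R0 −= (11/10)R2 → (1, 0, 0, 4/27, 58/27)
  clear (1,2): R1 −= (-13/10)R2 → (0, 1, 0, -17/27, -44/27)
  clear (3,2): R3 −= (1)R2 → (0, 0, 0, 11/27, 146/27)
pivot(3,3)=11/27: scale R3 → (0, 0, 0, 1, 146/11)
  clear (0,3): R0 −= (4/27)R3 → (1, 0, 0, 0, 2/11)
  clear (1,3): R1 −= (-17/27)R3 → (0, 1, 0, 0, 74/11)
  clear (2,3): R2 −= (-38/27)R3 → (0, 0, 1, 0, 190/11)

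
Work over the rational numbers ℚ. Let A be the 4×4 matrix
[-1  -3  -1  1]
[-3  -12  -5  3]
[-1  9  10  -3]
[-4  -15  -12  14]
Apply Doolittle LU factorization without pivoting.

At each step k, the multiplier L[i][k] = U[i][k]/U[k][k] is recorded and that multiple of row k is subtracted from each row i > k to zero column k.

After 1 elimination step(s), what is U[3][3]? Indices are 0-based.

[col 0] pivot -1
  R1 -= 3*R0 → (0, -3, -2, 0)  (L[1][0] := 3)
  R2 -= 1*R0 → (0, 12, 11, -4)  (L[2][0] := 1)
  R3 -= 4*R0 → (0, -3, -8, 10)  (L[3][0] := 4)

U[3][3] = 10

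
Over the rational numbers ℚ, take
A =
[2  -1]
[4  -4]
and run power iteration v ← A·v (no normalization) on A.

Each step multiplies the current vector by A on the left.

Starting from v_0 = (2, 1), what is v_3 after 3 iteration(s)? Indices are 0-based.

v_3 = (8, 24)

v_0 = (2, 1).
v_1 = A·v_0 = (3, 4).
v_2 = A·v_1 = (2, -4).
v_3 = A·v_2 = (8, 24).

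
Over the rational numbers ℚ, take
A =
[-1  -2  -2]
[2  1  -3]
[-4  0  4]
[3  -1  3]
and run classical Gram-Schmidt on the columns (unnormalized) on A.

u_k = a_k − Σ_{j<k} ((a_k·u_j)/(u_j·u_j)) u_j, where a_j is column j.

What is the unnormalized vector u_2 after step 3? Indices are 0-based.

Step 1: u_0 = a_0 = (-1, 2, -4, 3).
Step 2: u_1 = a_1 − (1/30)·u_0 = (-59/30, 14/15, 2/15, -11/10).
Step 3: u_2 = a_2 − (-11/30)·u_0 − (-49/179)·u_1 = (-520/179, -360/179, 460/179, 680/179).

u_2 = (-520/179, -360/179, 460/179, 680/179)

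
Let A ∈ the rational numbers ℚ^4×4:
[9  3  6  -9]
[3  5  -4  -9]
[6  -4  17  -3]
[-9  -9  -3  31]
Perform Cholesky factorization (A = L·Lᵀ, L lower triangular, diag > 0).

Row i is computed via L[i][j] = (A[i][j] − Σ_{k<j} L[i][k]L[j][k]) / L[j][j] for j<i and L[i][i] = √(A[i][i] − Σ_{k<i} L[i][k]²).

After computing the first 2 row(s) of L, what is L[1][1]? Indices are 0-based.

Step 1: L[0][0] = √(9) = 3.
  L[1][0] = (3) / L[0][0] = 1.
Step 2: L[1][1] = √(4) = 2.

L[1][1] = 2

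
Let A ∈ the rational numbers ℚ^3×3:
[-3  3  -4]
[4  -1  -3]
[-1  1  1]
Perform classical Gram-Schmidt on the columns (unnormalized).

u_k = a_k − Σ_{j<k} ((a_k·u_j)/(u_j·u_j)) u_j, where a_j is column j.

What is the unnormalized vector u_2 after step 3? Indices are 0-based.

u_2 = (-7/10, 0, 21/10)

Step 1: u_0 = a_0 = (-3, 4, -1).
Step 2: u_1 = a_1 − (-7/13)·u_0 = (18/13, 15/13, 6/13).
Step 3: u_2 = a_2 − (-1/26)·u_0 − (-37/15)·u_1 = (-7/10, 0, 21/10).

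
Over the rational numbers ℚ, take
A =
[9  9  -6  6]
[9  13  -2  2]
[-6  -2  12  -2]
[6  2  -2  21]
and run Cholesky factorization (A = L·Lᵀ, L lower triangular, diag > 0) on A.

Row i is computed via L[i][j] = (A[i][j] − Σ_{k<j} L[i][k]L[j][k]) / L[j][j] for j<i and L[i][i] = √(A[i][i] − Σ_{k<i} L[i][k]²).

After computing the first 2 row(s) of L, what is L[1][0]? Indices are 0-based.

L[1][0] = 3

Step 1: L[0][0] = √(9) = 3.
  L[1][0] = (9) / L[0][0] = 3.
Step 2: L[1][1] = √(4) = 2.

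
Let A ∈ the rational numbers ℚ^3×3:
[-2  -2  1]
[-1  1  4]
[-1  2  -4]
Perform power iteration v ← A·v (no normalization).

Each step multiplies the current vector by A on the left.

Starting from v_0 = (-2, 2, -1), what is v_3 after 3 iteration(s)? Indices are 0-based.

v_0 = (-2, 2, -1).
v_1 = A·v_0 = (-1, 0, 10).
v_2 = A·v_1 = (12, 41, -39).
v_3 = A·v_2 = (-145, -127, 226).

v_3 = (-145, -127, 226)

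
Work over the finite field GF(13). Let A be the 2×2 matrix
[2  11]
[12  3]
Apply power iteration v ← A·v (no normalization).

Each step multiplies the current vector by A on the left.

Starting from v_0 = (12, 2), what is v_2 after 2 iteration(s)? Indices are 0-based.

v_0 = (12, 2).
v_1 = A·v_0 = (7, 7).
v_2 = A·v_1 = (0, 1).

v_2 = (0, 1)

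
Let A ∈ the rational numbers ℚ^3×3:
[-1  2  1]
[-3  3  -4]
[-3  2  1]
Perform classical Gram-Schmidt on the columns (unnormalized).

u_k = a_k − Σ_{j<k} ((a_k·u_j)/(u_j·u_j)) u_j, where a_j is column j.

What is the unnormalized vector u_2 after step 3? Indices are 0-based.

u_2 = (33/17, -44/17, 33/17)

Step 1: u_0 = a_0 = (-1, -3, -3).
Step 2: u_1 = a_1 − (-17/19)·u_0 = (21/19, 6/19, -13/19).
Step 3: u_2 = a_2 − (8/19)·u_0 − (-8/17)·u_1 = (33/17, -44/17, 33/17).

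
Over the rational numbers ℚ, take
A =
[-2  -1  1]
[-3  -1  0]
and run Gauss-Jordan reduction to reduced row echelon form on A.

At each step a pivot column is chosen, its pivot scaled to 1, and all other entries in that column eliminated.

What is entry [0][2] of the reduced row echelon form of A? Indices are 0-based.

[1] R0 /= -2  ⇒  (1, 1/2, -1/2)
     R1 -= -3·R0  ⇒  (0, 1/2, -3/2)
[2] R1 /= 1/2  ⇒  (0, 1, -3)
     R0 -= 1/2·R1  ⇒  (1, 0, 1)

M[0][2] = 1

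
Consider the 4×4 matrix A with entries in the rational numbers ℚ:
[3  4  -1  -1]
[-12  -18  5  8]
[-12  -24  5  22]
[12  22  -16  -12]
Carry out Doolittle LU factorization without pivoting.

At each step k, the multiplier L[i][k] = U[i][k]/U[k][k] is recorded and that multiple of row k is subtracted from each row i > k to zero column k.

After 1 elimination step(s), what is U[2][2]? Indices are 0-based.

Step 1: pivot at (0,0) is 3.
  row1 ← row1 − (-4)·row0  ⇒  L[1][0]=-4, U row1=(0, -2, 1, 4)
  row2 ← row2 − (-4)·row0  ⇒  L[2][0]=-4, U row2=(0, -8, 1, 18)
  row3 ← row3 − (4)·row0  ⇒  L[3][0]=4, U row3=(0, 6, -12, -8)

U[2][2] = 1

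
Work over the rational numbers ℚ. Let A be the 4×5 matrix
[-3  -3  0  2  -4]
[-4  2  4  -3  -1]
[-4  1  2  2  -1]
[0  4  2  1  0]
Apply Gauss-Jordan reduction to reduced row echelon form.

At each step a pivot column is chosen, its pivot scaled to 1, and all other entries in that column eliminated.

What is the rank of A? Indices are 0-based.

rank = 4

step 1: normalize row 0 (÷-3) = (1, 1, 0, -2/3, 4/3)
  row 1: subtract -4×row0 = (0, 6, 4, -17/3, 13/3)
  row 2: subtract -4×row0 = (0, 5, 2, -2/3, 13/3)
step 2: normalize row 1 (÷6) = (0, 1, 2/3, -17/18, 13/18)
  row 0: subtract 1×row1 = (1, 0, -2/3, 5/18, 11/18)
  row 2: subtract 5×row1 = (0, 0, -4/3, 73/18, 13/18)
  row 3: subtract 4×row1 = (0, 0, -2/3, 43/9, -26/9)
step 3: normalize row 2 (÷-4/3) = (0, 0, 1, -73/24, -13/24)
  row 0: subtract -2/3×row2 = (1, 0, 0, -7/4, 1/4)
  row 1: subtract 2/3×row2 = (0, 1, 0, 13/12, 13/12)
  row 3: subtract -2/3×row2 = (0, 0, 0, 11/4, -13/4)
step 4: normalize row 3 (÷11/4) = (0, 0, 0, 1, -13/11)
  row 0: subtract -7/4×row3 = (1, 0, 0, 0, -20/11)
  row 1: subtract 13/12×row3 = (0, 1, 0, 0, 26/11)
  row 2: subtract -73/24×row3 = (0, 0, 1, 0, -91/22)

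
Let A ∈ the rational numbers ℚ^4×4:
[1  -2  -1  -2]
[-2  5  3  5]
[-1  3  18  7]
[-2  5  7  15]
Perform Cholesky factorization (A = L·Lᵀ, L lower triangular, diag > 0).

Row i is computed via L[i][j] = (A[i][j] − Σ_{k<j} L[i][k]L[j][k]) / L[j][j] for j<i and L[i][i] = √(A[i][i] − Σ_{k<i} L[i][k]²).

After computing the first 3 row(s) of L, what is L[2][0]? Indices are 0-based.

Step 1: L[0][0] = √(1) = 1.
  L[1][0] = (-2) / L[0][0] = -2.
Step 2: L[1][1] = √(1) = 1.
  L[2][0] = (-1) / L[0][0] = -1.
  L[2][1] = (1) / L[1][1] = 1.
Step 3: L[2][2] = √(16) = 4.

L[2][0] = -1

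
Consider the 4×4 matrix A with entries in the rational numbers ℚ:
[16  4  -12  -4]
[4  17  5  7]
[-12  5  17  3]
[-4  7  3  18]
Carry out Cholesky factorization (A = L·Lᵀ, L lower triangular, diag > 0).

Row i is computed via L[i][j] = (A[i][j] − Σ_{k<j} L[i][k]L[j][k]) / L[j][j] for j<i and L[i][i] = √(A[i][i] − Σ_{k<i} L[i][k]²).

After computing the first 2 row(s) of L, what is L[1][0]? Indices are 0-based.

Step 1: L[0][0] = √(16) = 4.
  L[1][0] = (4) / L[0][0] = 1.
Step 2: L[1][1] = √(16) = 4.

L[1][0] = 1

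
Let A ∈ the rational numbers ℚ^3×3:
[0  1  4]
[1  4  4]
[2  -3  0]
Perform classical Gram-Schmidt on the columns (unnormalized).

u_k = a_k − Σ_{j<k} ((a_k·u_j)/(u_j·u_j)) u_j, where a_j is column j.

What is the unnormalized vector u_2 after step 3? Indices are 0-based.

u_2 = (22/7, -4/7, 2/7)

Step 1: u_0 = a_0 = (0, 1, 2).
Step 2: u_1 = a_1 − (-2/5)·u_0 = (1, 22/5, -11/5).
Step 3: u_2 = a_2 − (4/5)·u_0 − (6/7)·u_1 = (22/7, -4/7, 2/7).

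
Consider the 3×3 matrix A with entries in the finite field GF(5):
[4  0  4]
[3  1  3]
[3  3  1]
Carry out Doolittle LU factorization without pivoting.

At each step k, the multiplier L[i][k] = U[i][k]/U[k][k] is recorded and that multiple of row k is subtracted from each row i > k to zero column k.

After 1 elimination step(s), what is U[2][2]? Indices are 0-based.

Step 1: pivot at (0,0) is 4.
  row1 ← row1 − (2)·row0  ⇒  L[1][0]=2, U row1=(0, 1, 0)
  row2 ← row2 − (2)·row0  ⇒  L[2][0]=2, U row2=(0, 3, 3)

U[2][2] = 3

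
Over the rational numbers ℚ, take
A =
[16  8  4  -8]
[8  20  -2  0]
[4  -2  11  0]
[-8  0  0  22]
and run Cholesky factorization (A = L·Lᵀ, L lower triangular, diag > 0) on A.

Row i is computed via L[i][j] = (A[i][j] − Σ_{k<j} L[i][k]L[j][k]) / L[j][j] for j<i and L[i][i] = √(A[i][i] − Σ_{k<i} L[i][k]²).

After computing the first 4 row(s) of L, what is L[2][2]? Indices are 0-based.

Step 1: L[0][0] = √(16) = 4.
  L[1][0] = (8) / L[0][0] = 2.
Step 2: L[1][1] = √(16) = 4.
  L[2][0] = (4) / L[0][0] = 1.
  L[2][1] = (-4) / L[1][1] = -1.
Step 3: L[2][2] = √(9) = 3.
  L[3][0] = (-8) / L[0][0] = -2.
  L[3][1] = (4) / L[1][1] = 1.
  L[3][2] = (3) / L[2][2] = 1.
Step 4: L[3][3] = √(16) = 4.

L[2][2] = 3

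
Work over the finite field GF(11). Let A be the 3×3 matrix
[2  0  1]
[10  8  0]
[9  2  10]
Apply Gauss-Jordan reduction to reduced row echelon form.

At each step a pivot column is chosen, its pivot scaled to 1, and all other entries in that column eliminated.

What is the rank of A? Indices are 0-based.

[1] R0 /= 2  ⇒  (1, 0, 6)
     R1 -= 10·R0  ⇒  (0, 8, 6)
     R2 -= 9·R0  ⇒  (0, 2, 0)
[2] R1 /= 8  ⇒  (0, 1, 9)
     R2 -= 2·R1  ⇒  (0, 0, 4)
[3] R2 /= 4  ⇒  (0, 0, 1)
     R0 -= 6·R2  ⇒  (1, 0, 0)
     R1 -= 9·R2  ⇒  (0, 1, 0)

rank = 3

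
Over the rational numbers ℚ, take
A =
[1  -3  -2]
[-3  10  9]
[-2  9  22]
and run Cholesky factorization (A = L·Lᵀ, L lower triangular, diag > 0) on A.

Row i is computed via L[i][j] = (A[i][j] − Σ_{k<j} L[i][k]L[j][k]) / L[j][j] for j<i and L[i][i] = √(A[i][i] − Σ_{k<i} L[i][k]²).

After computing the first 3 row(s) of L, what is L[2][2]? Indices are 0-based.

Step 1: L[0][0] = √(1) = 1.
  L[1][0] = (-3) / L[0][0] = -3.
Step 2: L[1][1] = √(1) = 1.
  L[2][0] = (-2) / L[0][0] = -2.
  L[2][1] = (3) / L[1][1] = 3.
Step 3: L[2][2] = √(9) = 3.

L[2][2] = 3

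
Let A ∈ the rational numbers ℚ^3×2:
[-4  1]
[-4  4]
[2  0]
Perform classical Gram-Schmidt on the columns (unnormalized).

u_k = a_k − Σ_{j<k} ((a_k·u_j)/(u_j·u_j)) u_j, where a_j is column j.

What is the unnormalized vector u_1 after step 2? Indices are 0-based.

Step 1: u_0 = a_0 = (-4, -4, 2).
Step 2: u_1 = a_1 − (-5/9)·u_0 = (-11/9, 16/9, 10/9).

u_1 = (-11/9, 16/9, 10/9)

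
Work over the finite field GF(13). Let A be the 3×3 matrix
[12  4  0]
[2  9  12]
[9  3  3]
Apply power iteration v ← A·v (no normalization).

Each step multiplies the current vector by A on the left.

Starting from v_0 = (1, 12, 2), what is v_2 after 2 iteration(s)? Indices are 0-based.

v_2 = (8, 1, 3)

v_0 = (1, 12, 2).
v_1 = A·v_0 = (8, 4, 12).
v_2 = A·v_1 = (8, 1, 3).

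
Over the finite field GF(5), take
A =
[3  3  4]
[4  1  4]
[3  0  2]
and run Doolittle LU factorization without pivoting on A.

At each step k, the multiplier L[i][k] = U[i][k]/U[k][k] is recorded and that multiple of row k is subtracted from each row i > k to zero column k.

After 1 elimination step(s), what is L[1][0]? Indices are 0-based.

k=0: U[0][0]=3
  eliminate (1,0): mult=3, new row 1: (0, 2, 2); set L[1][0]=3
  eliminate (2,0): mult=1, new row 2: (0, 2, 3); set L[2][0]=1

L[1][0] = 3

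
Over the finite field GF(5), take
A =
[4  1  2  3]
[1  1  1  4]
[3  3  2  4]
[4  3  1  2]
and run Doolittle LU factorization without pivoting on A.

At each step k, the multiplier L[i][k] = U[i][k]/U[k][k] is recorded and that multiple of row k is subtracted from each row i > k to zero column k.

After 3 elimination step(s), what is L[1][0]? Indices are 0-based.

L[1][0] = 4

[col 0] pivot 4
  R1 -= 4*R0 → (0, 2, 3, 2)  (L[1][0] := 4)
  R2 -= 2*R0 → (0, 1, 3, 3)  (L[2][0] := 2)
  R3 -= 1*R0 → (0, 2, 4, 4)  (L[3][0] := 1)
[col 1] pivot 2
  R2 -= 3*R1 → (0, 0, 4, 2)  (L[2][1] := 3)
  R3 -= 1*R1 → (0, 0, 1, 2)  (L[3][1] := 1)
[col 2] pivot 4
  R3 -= 4*R2 → (0, 0, 0, 4)  (L[3][2] := 4)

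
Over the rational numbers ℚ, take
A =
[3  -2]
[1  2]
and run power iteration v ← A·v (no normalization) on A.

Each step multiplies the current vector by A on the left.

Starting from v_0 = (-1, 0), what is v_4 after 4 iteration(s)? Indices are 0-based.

v_4 = (1, -45)

v_0 = (-1, 0).
v_1 = A·v_0 = (-3, -1).
v_2 = A·v_1 = (-7, -5).
v_3 = A·v_2 = (-11, -17).
v_4 = A·v_3 = (1, -45).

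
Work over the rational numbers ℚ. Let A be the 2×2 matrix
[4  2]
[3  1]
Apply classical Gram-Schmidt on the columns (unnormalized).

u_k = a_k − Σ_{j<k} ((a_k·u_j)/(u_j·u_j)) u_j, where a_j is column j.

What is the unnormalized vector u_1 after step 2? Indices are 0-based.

u_1 = (6/25, -8/25)

Step 1: u_0 = a_0 = (4, 3).
Step 2: u_1 = a_1 − (11/25)·u_0 = (6/25, -8/25).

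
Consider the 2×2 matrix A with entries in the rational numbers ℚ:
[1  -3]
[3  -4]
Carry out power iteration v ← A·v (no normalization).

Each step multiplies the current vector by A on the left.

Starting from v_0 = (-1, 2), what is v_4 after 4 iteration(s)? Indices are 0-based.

v_0 = (-1, 2).
v_1 = A·v_0 = (-7, -11).
v_2 = A·v_1 = (26, 23).
v_3 = A·v_2 = (-43, -14).
v_4 = A·v_3 = (-1, -73).

v_4 = (-1, -73)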